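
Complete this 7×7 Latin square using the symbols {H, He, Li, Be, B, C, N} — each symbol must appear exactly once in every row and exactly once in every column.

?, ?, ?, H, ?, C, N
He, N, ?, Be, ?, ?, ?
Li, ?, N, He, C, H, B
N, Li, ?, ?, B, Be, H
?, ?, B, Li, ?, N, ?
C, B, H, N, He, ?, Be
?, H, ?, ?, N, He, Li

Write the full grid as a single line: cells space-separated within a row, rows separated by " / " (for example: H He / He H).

B He Be H Li C N / He N Li Be H B C / Li Be N He C H B / N Li He C B Be H / H C B Li Be N He / C B H N He Li Be / Be H C B N He Li

Cell (r2,c7): row 2 has {He,Be,N}; column 7 has {H,Li,Be,B,N} → C.
Cell (r3,c2): row 3 has {H,He,Li,B,C,N}; column 2 has {H,Li,B,N} → Be.
Cell (r4,c4): row 4 has {H,Li,Be,B,N}; column 4 has {H,He,Li,Be,N} → C.
Cell (r5,c7): row 5 has {Li,B,N}; column 7 has {H,Li,Be,B,C,N} → He.
Cell (r6,c6): row 6 has {H,He,Be,B,C,N}; column 6 has {H,He,Be,C,N} → Li.
Cell (r7,c4): row 7 has {H,He,Li,N}; column 4 has {H,He,Li,Be,C,N} → B.
Cell (r1,c2): row 1 has {H,C,N}; column 2 has {H,Li,Be,B,N} → He.
Cell (r2,c3): row 2 has {He,Be,C,N}; column 3 has {H,B,N} → Li.
Cell (r2,c5): row 2 has {He,Li,Be,C,N}; column 5 has {He,B,C,N} → H.
Cell (r2,c6): row 2 has {H,He,Li,Be,C,N}; column 6 has {H,He,Li,Be,C,N} → B.
Cell (r4,c3): row 4 has {H,Li,Be,B,C,N}; column 3 has {H,Li,B,N} → He.
Cell (r5,c2): row 5 has {He,Li,B,N}; column 2 has {H,He,Li,Be,B,N} → C.
Cell (r5,c5): row 5 has {He,Li,B,C,N}; column 5 has {H,He,B,C,N} → Be.
Cell (r7,c1): row 7 has {H,He,Li,B,N}; column 1 has {He,Li,C,N} → Be.
Cell (r7,c3): row 7 has {H,He,Li,Be,B,N}; column 3 has {H,He,Li,B,N} → C.
Cell (r1,c1): row 1 has {H,He,C,N}; column 1 has {He,Li,Be,C,N} → B.
Cell (r1,c3): row 1 has {H,He,B,C,N}; column 3 has {H,He,Li,B,C,N} → Be.
Cell (r1,c5): row 1 has {H,He,Be,B,C,N}; column 5 has {H,He,Be,B,C,N} → Li.
Cell (r5,c1): row 5 has {He,Li,Be,B,C,N}; column 1 has {He,Li,Be,B,C,N} → H.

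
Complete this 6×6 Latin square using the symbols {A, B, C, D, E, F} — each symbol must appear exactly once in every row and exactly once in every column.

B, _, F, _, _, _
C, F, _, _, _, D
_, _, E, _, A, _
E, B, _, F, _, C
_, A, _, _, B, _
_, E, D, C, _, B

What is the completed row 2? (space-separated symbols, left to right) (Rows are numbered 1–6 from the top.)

C F B A E D

(r2,c5) = E
(r3,c6) = F
(r4,c3) = A
(r4,c5) = D
(r5,c3) = C
(r5,c6) = E
(r6,c5) = F
(r1,c5) = C
(r1,c6) = A
(r2,c3) = B
(r2,c4) = A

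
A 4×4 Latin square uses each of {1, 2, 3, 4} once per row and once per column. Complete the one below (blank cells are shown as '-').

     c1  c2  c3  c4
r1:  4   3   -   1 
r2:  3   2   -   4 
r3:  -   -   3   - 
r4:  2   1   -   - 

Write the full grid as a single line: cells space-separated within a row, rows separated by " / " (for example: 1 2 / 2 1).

(r1,c3) = 2
(r2,c3) = 1
(r3,c1) = 1
(r3,c2) = 4
(r3,c4) = 2
(r4,c3) = 4
(r4,c4) = 3

4 3 2 1 / 3 2 1 4 / 1 4 3 2 / 2 1 4 3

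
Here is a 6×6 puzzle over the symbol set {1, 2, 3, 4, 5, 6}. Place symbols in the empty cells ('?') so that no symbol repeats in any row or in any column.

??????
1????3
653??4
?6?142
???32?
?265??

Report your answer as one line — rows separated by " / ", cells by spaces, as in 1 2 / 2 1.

row 2 has {1,3}; column 2 has {2,5,6} — only 4 is left for (r2,c2).
row 3 has {3,4,5,6}; column 4 has {1,3,5} — only 2 is left for (r3,c4).
row 3 has {2,3,4,5,6}; column 5 has {2,4} — only 1 is left for (r3,c5).
row 4 has {1,2,4,6}; column 3 has {3,6} — only 5 is left for (r4,c3).
row 5 has {2,3}; column 2 has {2,4,5,6} — only 1 is left for (r5,c2).
row 5 has {1,2,3}; column 3 has {3,5,6} — only 4 is left for (r5,c3).
row 6 has {2,5,6}; column 5 has {1,2,4} — only 3 is left for (r6,c5).
row 6 has {2,3,5,6}; column 6 has {2,3,4} — only 1 is left for (r6,c6).
row 1 is empty so far; column 2 has {1,2,4,5,6} — only 3 is left for (r1,c2).
row 2 has {1,3,4}; column 3 has {3,4,5,6} — only 2 is left for (r2,c3).
row 2 has {1,2,3,4}; column 4 has {1,2,3,5} — only 6 is left for (r2,c4).
row 2 has {1,2,3,4,6}; column 5 has {1,2,3,4} — only 5 is left for (r2,c5).
row 4 has {1,2,4,5,6}; column 1 has {1,6} — only 3 is left for (r4,c1).
row 5 has {1,2,3,4}; column 1 has {1,3,6} — only 5 is left for (r5,c1).
row 5 has {1,2,3,4,5}; column 6 has {1,2,3,4} — only 6 is left for (r5,c6).
row 6 has {1,2,3,5,6}; column 1 has {1,3,5,6} — only 4 is left for (r6,c1).
row 1 has {3}; column 1 has {1,3,4,5,6} — only 2 is left for (r1,c1).
row 1 has {2,3}; column 3 has {2,3,4,5,6} — only 1 is left for (r1,c3).
row 1 has {1,2,3}; column 4 has {1,2,3,5,6} — only 4 is left for (r1,c4).
row 1 has {1,2,3,4}; column 5 has {1,2,3,4,5} — only 6 is left for (r1,c5).
row 1 has {1,2,3,4,6}; column 6 has {1,2,3,4,6} — only 5 is left for (r1,c6).

2 3 1 4 6 5 / 1 4 2 6 5 3 / 6 5 3 2 1 4 / 3 6 5 1 4 2 / 5 1 4 3 2 6 / 4 2 6 5 3 1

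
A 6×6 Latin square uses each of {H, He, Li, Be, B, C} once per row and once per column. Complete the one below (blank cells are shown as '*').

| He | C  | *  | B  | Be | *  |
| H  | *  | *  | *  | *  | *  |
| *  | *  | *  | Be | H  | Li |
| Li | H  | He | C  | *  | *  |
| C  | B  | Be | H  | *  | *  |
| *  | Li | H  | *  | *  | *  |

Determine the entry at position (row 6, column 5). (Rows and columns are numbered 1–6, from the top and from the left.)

C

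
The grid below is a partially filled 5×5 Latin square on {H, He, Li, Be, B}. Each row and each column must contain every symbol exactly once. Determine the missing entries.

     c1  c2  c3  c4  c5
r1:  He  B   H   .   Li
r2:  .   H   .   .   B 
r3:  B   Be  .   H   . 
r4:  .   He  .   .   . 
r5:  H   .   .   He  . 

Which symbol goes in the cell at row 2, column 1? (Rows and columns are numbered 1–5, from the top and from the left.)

Be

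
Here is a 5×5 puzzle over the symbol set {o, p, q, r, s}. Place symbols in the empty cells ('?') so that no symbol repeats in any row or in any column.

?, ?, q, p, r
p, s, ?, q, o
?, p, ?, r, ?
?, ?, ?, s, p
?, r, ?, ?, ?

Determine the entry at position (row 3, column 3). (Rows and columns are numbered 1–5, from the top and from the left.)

s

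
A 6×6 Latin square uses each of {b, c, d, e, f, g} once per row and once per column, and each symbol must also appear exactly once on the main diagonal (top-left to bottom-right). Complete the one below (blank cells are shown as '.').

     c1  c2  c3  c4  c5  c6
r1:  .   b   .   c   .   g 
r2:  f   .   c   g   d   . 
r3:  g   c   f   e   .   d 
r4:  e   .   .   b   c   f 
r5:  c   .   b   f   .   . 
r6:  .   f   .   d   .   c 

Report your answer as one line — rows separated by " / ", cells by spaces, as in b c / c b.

d b e c f g / f e c g d b / g c f e b d / e g d b c f / c d b f g e / b f g d e c

(r1,c1) = d
(r1,c3) = e
(r1,c5) = f
(r2,c2) = e
(r2,c6) = b
(r3,c5) = b
(r5,c5) = g
(r5,c6) = e
(r6,c1) = b
(r6,c3) = g
(r6,c5) = e
(r4,c3) = d
(r5,c2) = d
(r4,c2) = g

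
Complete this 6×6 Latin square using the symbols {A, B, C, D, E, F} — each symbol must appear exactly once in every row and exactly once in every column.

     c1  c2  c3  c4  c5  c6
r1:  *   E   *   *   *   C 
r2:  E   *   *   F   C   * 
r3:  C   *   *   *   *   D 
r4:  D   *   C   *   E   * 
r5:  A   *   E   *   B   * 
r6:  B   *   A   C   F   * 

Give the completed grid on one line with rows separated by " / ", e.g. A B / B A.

At row 1, column 1: row 1 has {C,E}; column 1 has {A,B,C,D,E}; that leaves F.
At row 3, column 5: row 3 has {C,D}; column 5 has {B,C,E,F}; that leaves A.
At row 5, column 4: row 5 has {A,B,E}; column 4 has {C,F}; that leaves D.
At row 5, column 6: row 5 has {A,B,D,E}; column 6 has {C,D}; that leaves F.
At row 6, column 2: row 6 has {A,B,C,F}; column 2 has {E}; that leaves D.
At row 6, column 6: row 6 has {A,B,C,D,F}; column 6 has {C,D,F}; that leaves E.
At row 1, column 5: row 1 has {C,E,F}; column 5 has {A,B,C,E,F}; that leaves D.
At row 5, column 2: row 5 has {A,B,D,E,F}; column 2 has {D,E}; that leaves C.
At row 1, column 3: row 1 has {C,D,E,F}; column 3 has {A,C,E}; that leaves B.
At row 1, column 4: row 1 has {B,C,D,E,F}; column 4 has {C,D,F}; that leaves A.
At row 2, column 3: row 2 has {C,E,F}; column 3 has {A,B,C,E}; that leaves D.
At row 3, column 3: row 3 has {A,C,D}; column 3 has {A,B,C,D,E}; that leaves F.
At row 4, column 4: row 4 has {C,D,E}; column 4 has {A,C,D,F}; that leaves B.
At row 4, column 6: row 4 has {B,C,D,E}; column 6 has {C,D,E,F}; that leaves A.
At row 2, column 6: row 2 has {C,D,E,F}; column 6 has {A,C,D,E,F}; that leaves B.
At row 3, column 2: row 3 has {A,C,D,F}; column 2 has {C,D,E}; that leaves B.
At row 3, column 4: row 3 has {A,B,C,D,F}; column 4 has {A,B,C,D,F}; that leaves E.
At row 4, column 2: row 4 has {A,B,C,D,E}; column 2 has {B,C,D,E}; that leaves F.
At row 2, column 2: row 2 has {B,C,D,E,F}; column 2 has {B,C,D,E,F}; that leaves A.

F E B A D C / E A D F C B / C B F E A D / D F C B E A / A C E D B F / B D A C F E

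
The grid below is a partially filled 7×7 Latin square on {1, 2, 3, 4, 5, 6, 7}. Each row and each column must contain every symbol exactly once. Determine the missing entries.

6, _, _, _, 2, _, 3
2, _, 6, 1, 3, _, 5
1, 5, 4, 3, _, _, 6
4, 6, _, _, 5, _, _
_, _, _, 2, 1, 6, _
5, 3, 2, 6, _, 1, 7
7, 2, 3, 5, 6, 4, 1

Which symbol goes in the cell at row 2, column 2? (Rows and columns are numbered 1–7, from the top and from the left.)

4

(r2,c6) = 7
(r3,c5) = 7
(r3,c6) = 2
(r4,c4) = 7
(r4,c6) = 3
(r4,c7) = 2
(r5,c1) = 3
(r5,c7) = 4
(r6,c5) = 4
(r1,c4) = 4
(r1,c6) = 5
(r2,c2) = 4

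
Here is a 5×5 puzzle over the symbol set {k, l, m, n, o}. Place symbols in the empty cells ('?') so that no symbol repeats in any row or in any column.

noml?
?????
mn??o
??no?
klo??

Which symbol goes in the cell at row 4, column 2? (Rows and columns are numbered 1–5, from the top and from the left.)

(r1,c5): row 1 has {l,m,n,o}; column 5 has {o}, so it must be k.
(r3,c4): row 3 has {m,n,o}; column 4 has {l,o}, so it must be k.
(r4,c1): row 4 has {n,o}; column 1 has {k,m,n}, so it must be l.
(r4,c5): row 4 has {l,n,o}; column 5 has {k,o}, so it must be m.
(r5,c5): row 5 has {k,l,o}; column 5 has {k,m,o}, so it must be n.
(r2,c1): row 2 is empty so far; column 1 has {k,l,m,n}, so it must be o.
(r2,c5): row 2 has {o}; column 5 has {k,m,n,o}, so it must be l.
(r3,c3): row 3 has {k,m,n,o}; column 3 has {m,n,o}, so it must be l.
(r4,c2): row 4 has {l,m,n,o}; column 2 has {l,n,o}, so it must be k.

k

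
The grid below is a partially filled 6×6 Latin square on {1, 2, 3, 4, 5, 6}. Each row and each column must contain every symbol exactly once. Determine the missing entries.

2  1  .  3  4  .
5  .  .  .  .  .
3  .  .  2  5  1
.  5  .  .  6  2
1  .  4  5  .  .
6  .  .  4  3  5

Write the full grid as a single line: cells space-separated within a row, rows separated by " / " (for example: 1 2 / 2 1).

(r1,c6) = 6
(r3,c3) = 6
(r4,c1) = 4
(r4,c4) = 1
(r5,c5) = 2
(r5,c6) = 3
(r6,c2) = 2
(r6,c3) = 1
(r1,c3) = 5
(r2,c4) = 6
(r2,c5) = 1
(r2,c6) = 4
(r3,c2) = 4
(r4,c3) = 3
(r5,c2) = 6
(r2,c2) = 3
(r2,c3) = 2

2 1 5 3 4 6 / 5 3 2 6 1 4 / 3 4 6 2 5 1 / 4 5 3 1 6 2 / 1 6 4 5 2 3 / 6 2 1 4 3 5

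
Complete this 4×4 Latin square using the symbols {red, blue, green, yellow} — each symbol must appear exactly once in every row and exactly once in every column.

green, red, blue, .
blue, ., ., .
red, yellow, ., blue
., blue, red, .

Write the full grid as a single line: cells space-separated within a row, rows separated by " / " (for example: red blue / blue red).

green red blue yellow / blue green yellow red / red yellow green blue / yellow blue red green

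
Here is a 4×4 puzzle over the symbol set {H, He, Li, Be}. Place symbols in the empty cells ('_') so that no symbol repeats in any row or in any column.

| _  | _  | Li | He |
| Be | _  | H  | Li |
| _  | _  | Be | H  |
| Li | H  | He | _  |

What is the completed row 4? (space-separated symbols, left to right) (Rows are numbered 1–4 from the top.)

Li H He Be

(r1,c1) = H
(r1,c2) = Be
(r2,c2) = He
(r3,c1) = He
(r3,c2) = Li
(r4,c4) = Be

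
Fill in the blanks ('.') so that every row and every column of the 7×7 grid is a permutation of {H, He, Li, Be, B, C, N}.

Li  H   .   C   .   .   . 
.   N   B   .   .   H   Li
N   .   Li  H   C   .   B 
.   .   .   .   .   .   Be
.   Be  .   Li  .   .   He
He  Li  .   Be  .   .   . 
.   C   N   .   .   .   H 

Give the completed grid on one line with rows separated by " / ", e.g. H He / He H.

Li H Be C B He N / C N B He Be H Li / N He Li H C Be B / H B He N Li C Be / B Be C Li H N He / He Li H Be N B C / Be C N B He Li H

Cell (r1,c7): row 1 has {H,Li,C}; column 7 has {H,He,Li,Be,B} → N.
Cell (r2,c4): row 2 has {H,Li,B,N}; column 4 has {H,Li,Be,C} → He.
Cell (r2,c5): row 2 has {H,He,Li,B,N}; column 5 has {C} → Be.
Cell (r3,c2): row 3 has {H,Li,B,C,N}; column 2 has {H,Li,Be,C,N} → He.
Cell (r3,c6): row 3 has {H,He,Li,B,C,N}; column 6 has {H} → Be.
Cell (r4,c2): row 4 has {Be}; column 2 has {H,He,Li,Be,C,N} → B.
Cell (r4,c4): row 4 has {Be,B}; column 4 has {H,He,Li,Be,C} → N.
Cell (r6,c7): row 6 has {He,Li,Be}; column 7 has {H,He,Li,Be,B,N} → C.
Cell (r7,c4): row 7 has {H,C,N}; column 4 has {H,He,Li,Be,C,N} → B.
Cell (r2,c1): row 2 has {H,He,Li,Be,B,N}; column 1 has {He,Li,N} → C.
Cell (r4,c1): row 4 has {Be,B,N}; column 1 has {He,Li,C,N} → H.
Cell (r5,c1): row 5 has {He,Li,Be}; column 1 has {H,He,Li,C,N} → B.
Cell (r6,c3): row 6 has {He,Li,Be,C}; column 3 has {Li,B,N} → H.
Cell (r7,c1): row 7 has {H,B,C,N}; column 1 has {H,He,Li,B,C,N} → Be.
Cell (r5,c3): row 5 has {He,Li,Be,B}; column 3 has {H,Li,B,N} → C.
Cell (r5,c6): row 5 has {He,Li,Be,B,C}; column 6 has {H,Be} → N.
Cell (r6,c6): row 6 has {H,He,Li,Be,C}; column 6 has {H,Be,N} → B.
Cell (r1,c6): row 1 has {H,Li,C,N}; column 6 has {H,Be,B,N} → He.
Cell (r4,c3): row 4 has {H,Be,B,N}; column 3 has {H,Li,B,C,N} → He.
Cell (r4,c5): row 4 has {H,He,Be,B,N}; column 5 has {Be,C} → Li.
Cell (r4,c6): row 4 has {H,He,Li,Be,B,N}; column 6 has {H,He,Be,B,N} → C.
Cell (r5,c5): row 5 has {He,Li,Be,B,C,N}; column 5 has {Li,Be,C} → H.
Cell (r6,c5): row 6 has {H,He,Li,Be,B,C}; column 5 has {H,Li,Be,C} → N.
Cell (r7,c5): row 7 has {H,Be,B,C,N}; column 5 has {H,Li,Be,C,N} → He.
Cell (r7,c6): row 7 has {H,He,Be,B,C,N}; column 6 has {H,He,Be,B,C,N} → Li.
Cell (r1,c3): row 1 has {H,He,Li,C,N}; column 3 has {H,He,Li,B,C,N} → Be.
Cell (r1,c5): row 1 has {H,He,Li,Be,C,N}; column 5 has {H,He,Li,Be,C,N} → B.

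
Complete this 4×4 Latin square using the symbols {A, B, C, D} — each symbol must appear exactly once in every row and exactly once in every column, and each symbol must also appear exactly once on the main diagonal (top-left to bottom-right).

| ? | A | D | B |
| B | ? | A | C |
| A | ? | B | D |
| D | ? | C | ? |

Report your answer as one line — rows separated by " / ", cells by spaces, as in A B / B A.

C A D B / B D A C / A C B D / D B C A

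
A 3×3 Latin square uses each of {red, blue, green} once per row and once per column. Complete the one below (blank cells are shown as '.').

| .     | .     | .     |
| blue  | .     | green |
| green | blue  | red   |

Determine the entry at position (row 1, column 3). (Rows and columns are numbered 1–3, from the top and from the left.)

blue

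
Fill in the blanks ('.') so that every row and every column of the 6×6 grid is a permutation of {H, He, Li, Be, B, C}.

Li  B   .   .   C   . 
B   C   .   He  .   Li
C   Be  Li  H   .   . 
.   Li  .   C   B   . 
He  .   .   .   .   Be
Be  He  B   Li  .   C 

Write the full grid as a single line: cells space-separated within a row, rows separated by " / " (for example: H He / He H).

Li B He Be C H / B C H He Be Li / C Be Li H He B / H Li Be C B He / He H C B Li Be / Be He B Li H C

Cell (r1,c4): row 1 has {Li,B,C}; column 4 has {H,He,Li,C} → Be.
Cell (r3,c5): row 3 has {H,Li,Be,C}; column 5 has {B,C} → He.
Cell (r3,c6): row 3 has {H,He,Li,Be,C}; column 6 has {Li,Be,C} → B.
Cell (r4,c1): row 4 has {Li,B,C}; column 1 has {He,Li,Be,B,C} → H.
Cell (r4,c6): row 4 has {H,Li,B,C}; column 6 has {Li,Be,B,C} → He.
Cell (r5,c2): row 5 has {He,Be}; column 2 has {He,Li,Be,B,C} → H.
Cell (r5,c3): row 5 has {H,He,Be}; column 3 has {Li,B} → C.
Cell (r5,c4): row 5 has {H,He,Be,C}; column 4 has {H,He,Li,Be,C} → B.
Cell (r5,c5): row 5 has {H,He,Be,B,C}; column 5 has {He,B,C} → Li.
Cell (r6,c5): row 6 has {He,Li,Be,B,C}; column 5 has {He,Li,B,C} → H.
Cell (r1,c6): row 1 has {Li,Be,B,C}; column 6 has {He,Li,Be,B,C} → H.
Cell (r2,c5): row 2 has {He,Li,B,C}; column 5 has {H,He,Li,B,C} → Be.
Cell (r4,c3): row 4 has {H,He,Li,B,C}; column 3 has {Li,B,C} → Be.
Cell (r1,c3): row 1 has {H,Li,Be,B,C}; column 3 has {Li,Be,B,C} → He.
Cell (r2,c3): row 2 has {He,Li,Be,B,C}; column 3 has {He,Li,Be,B,C} → H.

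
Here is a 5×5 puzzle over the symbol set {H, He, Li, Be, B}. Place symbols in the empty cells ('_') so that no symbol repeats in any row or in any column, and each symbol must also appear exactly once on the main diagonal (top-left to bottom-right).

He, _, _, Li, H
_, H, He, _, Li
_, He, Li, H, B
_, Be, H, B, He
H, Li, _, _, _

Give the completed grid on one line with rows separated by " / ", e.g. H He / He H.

(r1,c2) = B
(r1,c3) = Be
(r2,c4) = Be
(r3,c1) = Be
(r4,c1) = Li
(r5,c3) = B
(r5,c4) = He
(r5,c5) = Be
(r2,c1) = B

He B Be Li H / B H He Be Li / Be He Li H B / Li Be H B He / H Li B He Be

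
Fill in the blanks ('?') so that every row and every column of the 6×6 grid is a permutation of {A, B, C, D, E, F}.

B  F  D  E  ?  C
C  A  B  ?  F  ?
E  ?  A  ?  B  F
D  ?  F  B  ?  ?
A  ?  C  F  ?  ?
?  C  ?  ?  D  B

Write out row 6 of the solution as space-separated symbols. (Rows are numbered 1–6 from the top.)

F C E A D B

(r1,c5) = A
(r2,c4) = D
(r2,c6) = E
(r3,c2) = D
(r3,c4) = C
(r4,c2) = E
(r4,c5) = C
(r4,c6) = A
(r5,c2) = B
(r5,c5) = E
(r5,c6) = D
(r6,c1) = F
(r6,c3) = E
(r6,c4) = A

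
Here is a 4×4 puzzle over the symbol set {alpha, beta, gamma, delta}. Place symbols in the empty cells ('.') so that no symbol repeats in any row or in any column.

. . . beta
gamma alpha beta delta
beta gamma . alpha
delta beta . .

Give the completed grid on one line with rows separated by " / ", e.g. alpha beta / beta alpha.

(r1,c1) = alpha
(r1,c2) = delta
(r1,c3) = gamma
(r3,c3) = delta
(r4,c3) = alpha
(r4,c4) = gamma

alpha delta gamma beta / gamma alpha beta delta / beta gamma delta alpha / delta beta alpha gamma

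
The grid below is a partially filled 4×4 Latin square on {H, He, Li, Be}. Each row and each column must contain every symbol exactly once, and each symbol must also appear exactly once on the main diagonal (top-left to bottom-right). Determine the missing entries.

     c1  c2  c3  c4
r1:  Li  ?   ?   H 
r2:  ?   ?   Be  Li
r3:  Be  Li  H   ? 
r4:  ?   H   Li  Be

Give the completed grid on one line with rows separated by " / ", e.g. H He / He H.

row 1 has {H,Li}; column 3 has {H,Li,Be} — only He is left for (r1,c3).
row 2 has {Li,Be}; column 2 has {H,Li}; the diagonal has {H,Li,Be} — only He is left for (r2,c2).
row 3 has {H,Li,Be}; column 4 has {H,Li,Be} — only He is left for (r3,c4).
row 4 has {H,Li,Be}; column 1 has {Li,Be} — only He is left for (r4,c1).
row 1 has {H,He,Li}; column 2 has {H,He,Li} — only Be is left for (r1,c2).
row 2 has {He,Li,Be}; column 1 has {He,Li,Be} — only H is left for (r2,c1).

Li Be He H / H He Be Li / Be Li H He / He H Li Be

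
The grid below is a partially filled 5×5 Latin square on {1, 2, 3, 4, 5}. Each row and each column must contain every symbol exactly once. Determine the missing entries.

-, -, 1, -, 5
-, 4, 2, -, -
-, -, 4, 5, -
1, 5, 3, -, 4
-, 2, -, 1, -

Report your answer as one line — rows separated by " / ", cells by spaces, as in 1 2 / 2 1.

2 3 1 4 5 / 5 4 2 3 1 / 3 1 4 5 2 / 1 5 3 2 4 / 4 2 5 1 3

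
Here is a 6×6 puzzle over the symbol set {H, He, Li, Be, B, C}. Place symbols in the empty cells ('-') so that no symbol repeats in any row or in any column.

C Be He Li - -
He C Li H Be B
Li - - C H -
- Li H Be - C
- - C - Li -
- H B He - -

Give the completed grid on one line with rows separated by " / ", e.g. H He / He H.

At row 1, column 5: row 1 has {He,Li,Be,C}; column 5 has {H,Li,Be}; that leaves B.
At row 1, column 6: row 1 has {He,Li,Be,B,C}; column 6 has {B,C}; that leaves H.
At row 3, column 3: row 3 has {H,Li,C}; column 3 has {H,He,Li,B,C}; that leaves Be.
At row 3, column 6: row 3 has {H,Li,Be,C}; column 6 has {H,B,C}; that leaves He.
At row 4, column 1: row 4 has {H,Li,Be,C}; column 1 has {He,Li,C}; that leaves B.
At row 4, column 5: row 4 has {H,Li,Be,B,C}; column 5 has {H,Li,Be,B}; that leaves He.
At row 5, column 4: row 5 has {Li,C}; column 4 has {H,He,Li,Be,C}; that leaves B.
At row 5, column 6: row 5 has {Li,B,C}; column 6 has {H,He,B,C}; that leaves Be.
At row 6, column 1: row 6 has {H,He,B}; column 1 has {He,Li,B,C}; that leaves Be.
At row 6, column 5: row 6 has {H,He,Be,B}; column 5 has {H,He,Li,Be,B}; that leaves C.
At row 6, column 6: row 6 has {H,He,Be,B,C}; column 6 has {H,He,Be,B,C}; that leaves Li.
At row 3, column 2: row 3 has {H,He,Li,Be,C}; column 2 has {H,Li,Be,C}; that leaves B.
At row 5, column 1: row 5 has {Li,Be,B,C}; column 1 has {He,Li,Be,B,C}; that leaves H.
At row 5, column 2: row 5 has {H,Li,Be,B,C}; column 2 has {H,Li,Be,B,C}; that leaves He.

C Be He Li B H / He C Li H Be B / Li B Be C H He / B Li H Be He C / H He C B Li Be / Be H B He C Li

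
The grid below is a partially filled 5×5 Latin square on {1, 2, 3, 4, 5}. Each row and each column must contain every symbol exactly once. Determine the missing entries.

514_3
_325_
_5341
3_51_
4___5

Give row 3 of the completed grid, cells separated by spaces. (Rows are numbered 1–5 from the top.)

2 5 3 4 1

(r1,c4): row 1 has {1,3,4,5}; column 4 has {1,4,5}, so it must be 2.
(r2,c1): row 2 has {2,3,5}; column 1 has {3,4,5}, so it must be 1.
(r2,c5): row 2 has {1,2,3,5}; column 5 has {1,3,5}, so it must be 4.
(r3,c1): row 3 has {1,3,4,5}; column 1 has {1,3,4,5}, so it must be 2.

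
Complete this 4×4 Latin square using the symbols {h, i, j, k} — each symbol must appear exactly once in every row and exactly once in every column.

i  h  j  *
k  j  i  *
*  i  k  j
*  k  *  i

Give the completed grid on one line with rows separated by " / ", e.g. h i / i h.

At row 1, column 4: row 1 has {h,i,j}; column 4 has {i,j}; that leaves k.
At row 2, column 4: row 2 has {i,j,k}; column 4 has {i,j,k}; that leaves h.
At row 3, column 1: row 3 has {i,j,k}; column 1 has {i,k}; that leaves h.
At row 4, column 1: row 4 has {i,k}; column 1 has {h,i,k}; that leaves j.
At row 4, column 3: row 4 has {i,j,k}; column 3 has {i,j,k}; that leaves h.

i h j k / k j i h / h i k j / j k h i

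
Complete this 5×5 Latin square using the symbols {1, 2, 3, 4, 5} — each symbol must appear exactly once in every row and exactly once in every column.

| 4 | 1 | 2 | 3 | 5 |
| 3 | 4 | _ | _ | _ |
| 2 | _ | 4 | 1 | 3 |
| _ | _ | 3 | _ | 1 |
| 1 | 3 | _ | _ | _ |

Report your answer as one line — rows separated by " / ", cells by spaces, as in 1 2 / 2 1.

4 1 2 3 5 / 3 4 1 5 2 / 2 5 4 1 3 / 5 2 3 4 1 / 1 3 5 2 4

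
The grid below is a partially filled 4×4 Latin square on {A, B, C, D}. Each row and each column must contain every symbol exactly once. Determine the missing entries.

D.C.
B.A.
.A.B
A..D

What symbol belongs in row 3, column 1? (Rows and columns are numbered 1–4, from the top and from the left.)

(r1,c2) = B
(r1,c4) = A
(r2,c4) = C
(r3,c1) = C

C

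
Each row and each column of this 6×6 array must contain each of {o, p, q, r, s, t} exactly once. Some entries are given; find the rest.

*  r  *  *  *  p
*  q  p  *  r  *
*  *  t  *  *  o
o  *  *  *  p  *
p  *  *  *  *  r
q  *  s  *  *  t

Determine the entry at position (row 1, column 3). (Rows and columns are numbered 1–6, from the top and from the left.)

o

(r2,c6) = s
(r4,c6) = q
(r6,c5) = o
(r2,c1) = t
(r2,c4) = o
(r4,c3) = r
(r6,c2) = p
(r6,c4) = r
(r1,c1) = s
(r3,c1) = r
(r3,c2) = s
(r3,c5) = q
(r4,c2) = t
(r4,c4) = s
(r5,c2) = o
(r5,c3) = q
(r5,c4) = t
(r5,c5) = s
(r1,c3) = o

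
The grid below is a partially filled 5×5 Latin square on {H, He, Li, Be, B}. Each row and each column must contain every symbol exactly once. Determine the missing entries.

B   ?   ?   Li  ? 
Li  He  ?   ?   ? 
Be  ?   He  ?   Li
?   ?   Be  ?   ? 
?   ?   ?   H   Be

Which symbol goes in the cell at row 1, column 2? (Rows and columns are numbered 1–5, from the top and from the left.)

Be

(r1,c3) = H
(r1,c5) = He
(r2,c3) = B
(r2,c4) = Be
(r2,c5) = H
(r3,c4) = B
(r4,c4) = He
(r4,c5) = B
(r5,c1) = He
(r5,c3) = Li
(r1,c2) = Be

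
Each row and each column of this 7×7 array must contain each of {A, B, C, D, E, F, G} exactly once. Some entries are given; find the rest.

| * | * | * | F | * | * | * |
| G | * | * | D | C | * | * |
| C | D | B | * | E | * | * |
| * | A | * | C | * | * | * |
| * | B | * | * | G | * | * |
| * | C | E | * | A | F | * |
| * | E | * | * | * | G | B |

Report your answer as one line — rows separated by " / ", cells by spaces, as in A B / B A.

E G D F B C A / G F A D C B E / C D B G E A F / B A G C F E D / A B F E G D C / D C E B A F G / F E C A D G B

(r1,c2): row 1 has {F}; column 2 has {A,B,C,D,E}, so it must be G.
(r2,c2): row 2 has {C,D,G}; column 2 has {A,B,C,D,E,G}, so it must be F.
(r2,c3): row 2 has {C,D,F,G}; column 3 has {B,E}, so it must be A.
(r2,c7): row 2 has {A,C,D,F,G}; column 7 has {B}, so it must be E.
(r3,c6): row 3 has {B,C,D,E}; column 6 has {F,G}, so it must be A.
(r7,c4): row 7 has {B,E,G}; column 4 has {C,D,F}, so it must be A.
(r2,c6): row 2 has {A,C,D,E,F,G}; column 6 has {A,F,G}, so it must be B.
(r3,c4): row 3 has {A,B,C,D,E}; column 4 has {A,C,D,F}, so it must be G.
(r3,c7): row 3 has {A,B,C,D,E,G}; column 7 has {B,E}, so it must be F.
(r5,c4): row 5 has {B,G}; column 4 has {A,C,D,F,G}, so it must be E.
(r6,c4): row 6 has {A,C,E,F}; column 4 has {A,C,D,E,F,G}, so it must be B.
(r6,c1): row 6 has {A,B,C,E,F}; column 1 has {C,G}, so it must be D.
(r6,c7): row 6 has {A,B,C,D,E,F}; column 7 has {B,E,F}, so it must be G.
(r7,c1): row 7 has {A,B,E,G}; column 1 has {C,D,G}, so it must be F.
(r7,c5): row 7 has {A,B,E,F,G}; column 5 has {A,C,E,G}, so it must be D.
(r1,c5): row 1 has {F,G}; column 5 has {A,C,D,E,G}, so it must be B.
(r4,c5): row 4 has {A,C}; column 5 has {A,B,C,D,E,G}, so it must be F.
(r4,c7): row 4 has {A,C,F}; column 7 has {B,E,F,G}, so it must be D.
(r5,c1): row 5 has {B,E,G}; column 1 has {C,D,F,G}, so it must be A.
(r5,c7): row 5 has {A,B,E,G}; column 7 has {B,D,E,F,G}, so it must be C.
(r7,c3): row 7 has {A,B,D,E,F,G}; column 3 has {A,B,E}, so it must be C.
(r1,c1): row 1 has {B,F,G}; column 1 has {A,C,D,F,G}, so it must be E.
(r1,c3): row 1 has {B,E,F,G}; column 3 has {A,B,C,E}, so it must be D.
(r1,c6): row 1 has {B,D,E,F,G}; column 6 has {A,B,F,G}, so it must be C.
(r1,c7): row 1 has {B,C,D,E,F,G}; column 7 has {B,C,D,E,F,G}, so it must be A.
(r4,c1): row 4 has {A,C,D,F}; column 1 has {A,C,D,E,F,G}, so it must be B.
(r4,c3): row 4 has {A,B,C,D,F}; column 3 has {A,B,C,D,E}, so it must be G.
(r4,c6): row 4 has {A,B,C,D,F,G}; column 6 has {A,B,C,F,G}, so it must be E.
(r5,c3): row 5 has {A,B,C,E,G}; column 3 has {A,B,C,D,E,G}, so it must be F.
(r5,c6): row 5 has {A,B,C,E,F,G}; column 6 has {A,B,C,E,F,G}, so it must be D.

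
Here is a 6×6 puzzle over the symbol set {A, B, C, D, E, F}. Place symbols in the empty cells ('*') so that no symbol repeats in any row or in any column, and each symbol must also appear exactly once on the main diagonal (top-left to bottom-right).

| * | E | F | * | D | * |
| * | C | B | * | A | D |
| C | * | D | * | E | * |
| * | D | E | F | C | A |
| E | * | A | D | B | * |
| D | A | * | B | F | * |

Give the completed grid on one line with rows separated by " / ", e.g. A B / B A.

A E F C D B / F C B E A D / C B D A E F / B D E F C A / E F A D B C / D A C B F E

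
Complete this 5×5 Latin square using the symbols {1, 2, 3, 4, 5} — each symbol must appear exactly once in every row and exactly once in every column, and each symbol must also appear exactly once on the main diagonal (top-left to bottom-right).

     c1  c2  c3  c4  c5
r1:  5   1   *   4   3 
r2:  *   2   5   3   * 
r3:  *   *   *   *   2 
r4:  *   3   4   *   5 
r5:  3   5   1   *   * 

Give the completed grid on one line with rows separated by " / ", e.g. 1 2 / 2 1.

5 1 2 4 3 / 4 2 5 3 1 / 1 4 3 5 2 / 2 3 4 1 5 / 3 5 1 2 4

At row 1, column 3: row 1 has {1,3,4,5}; column 3 has {1,4,5}; that leaves 2.
At row 3, column 2: row 3 has {2}; column 2 has {1,2,3,5}; that leaves 4.
At row 3, column 3: row 3 has {2,4}; column 3 has {1,2,4,5}; the diagonal has {2,5}; that leaves 3.
At row 4, column 4: row 4 has {3,4,5}; column 4 has {3,4}; the diagonal has {2,3,5}; that leaves 1.
At row 5, column 4: row 5 has {1,3,5}; column 4 has {1,3,4}; that leaves 2.
At row 5, column 5: row 5 has {1,2,3,5}; column 5 has {2,3,5}; the diagonal has {1,2,3,5}; that leaves 4.
At row 2, column 5: row 2 has {2,3,5}; column 5 has {2,3,4,5}; that leaves 1.
At row 3, column 1: row 3 has {2,3,4}; column 1 has {3,5}; that leaves 1.
At row 3, column 4: row 3 has {1,2,3,4}; column 4 has {1,2,3,4}; that leaves 5.
At row 4, column 1: row 4 has {1,3,4,5}; column 1 has {1,3,5}; that leaves 2.
At row 2, column 1: row 2 has {1,2,3,5}; column 1 has {1,2,3,5}; that leaves 4.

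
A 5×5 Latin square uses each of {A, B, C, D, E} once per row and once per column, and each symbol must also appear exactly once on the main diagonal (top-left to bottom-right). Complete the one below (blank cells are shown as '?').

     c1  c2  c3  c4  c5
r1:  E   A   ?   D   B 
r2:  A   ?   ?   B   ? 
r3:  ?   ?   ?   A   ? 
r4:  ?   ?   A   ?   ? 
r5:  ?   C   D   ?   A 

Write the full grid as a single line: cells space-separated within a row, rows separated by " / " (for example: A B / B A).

(r1,c3) = C
(r2,c2) = D
(r2,c3) = E
(r2,c5) = C
(r3,c3) = B
(r4,c4) = C
(r5,c1) = B
(r5,c4) = E
(r3,c2) = E
(r3,c5) = D
(r4,c1) = D
(r4,c2) = B
(r4,c5) = E
(r3,c1) = C

E A C D B / A D E B C / C E B A D / D B A C E / B C D E A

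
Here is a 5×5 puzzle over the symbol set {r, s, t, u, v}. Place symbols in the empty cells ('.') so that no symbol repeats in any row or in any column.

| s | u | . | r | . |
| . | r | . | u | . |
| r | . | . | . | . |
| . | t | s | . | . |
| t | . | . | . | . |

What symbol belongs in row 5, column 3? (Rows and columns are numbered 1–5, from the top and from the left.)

r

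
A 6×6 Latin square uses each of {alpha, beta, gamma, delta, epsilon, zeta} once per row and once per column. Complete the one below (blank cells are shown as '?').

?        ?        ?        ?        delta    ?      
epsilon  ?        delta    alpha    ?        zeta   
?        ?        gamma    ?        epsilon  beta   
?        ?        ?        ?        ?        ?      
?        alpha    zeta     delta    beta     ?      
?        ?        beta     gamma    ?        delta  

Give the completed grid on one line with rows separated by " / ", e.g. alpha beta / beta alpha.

beta zeta alpha epsilon delta gamma / epsilon beta delta alpha gamma zeta / alpha delta gamma zeta epsilon beta / delta gamma epsilon beta zeta alpha / gamma alpha zeta delta beta epsilon / zeta epsilon beta gamma alpha delta

row 2 has {alpha,delta,epsilon,zeta}; column 5 has {beta,delta,epsilon} — only gamma is left for (r2,c5).
row 3 has {beta,gamma,epsilon}; column 4 has {alpha,gamma,delta} — only zeta is left for (r3,c4).
row 5 has {alpha,beta,delta,zeta}; column 1 has {epsilon} — only gamma is left for (r5,c1).
row 5 has {alpha,beta,gamma,delta,zeta}; column 6 has {beta,delta,zeta} — only epsilon is left for (r5,c6).
row 2 has {alpha,gamma,delta,epsilon,zeta}; column 2 has {alpha} — only beta is left for (r2,c2).
row 3 has {beta,gamma,epsilon,zeta}; column 2 has {alpha,beta} — only delta is left for (r3,c2).
row 3 has {beta,gamma,delta,epsilon,zeta}; column 1 has {gamma,epsilon} — only alpha is left for (r3,c1).
row 6 has {beta,gamma,delta}; column 1 has {alpha,gamma,epsilon} — only zeta is left for (r6,c1).
row 6 has {beta,gamma,delta,zeta}; column 2 has {alpha,beta,delta} — only epsilon is left for (r6,c2).
row 6 has {beta,gamma,delta,epsilon,zeta}; column 5 has {beta,gamma,delta,epsilon} — only alpha is left for (r6,c5).
row 1 has {delta}; column 1 has {alpha,gamma,epsilon,zeta} — only beta is left for (r1,c1).
row 1 has {beta,delta}; column 4 has {alpha,gamma,delta,zeta} — only epsilon is left for (r1,c4).
row 4 is empty so far; column 1 has {alpha,beta,gamma,epsilon,zeta} — only delta is left for (r4,c1).
row 4 has {delta}; column 4 has {alpha,gamma,delta,epsilon,zeta} — only beta is left for (r4,c4).
row 4 has {beta,delta}; column 5 has {alpha,beta,gamma,delta,epsilon} — only zeta is left for (r4,c5).
row 1 has {beta,delta,epsilon}; column 3 has {beta,gamma,delta,zeta} — only alpha is left for (r1,c3).
row 1 has {alpha,beta,delta,epsilon}; column 6 has {beta,delta,epsilon,zeta} — only gamma is left for (r1,c6).
row 4 has {beta,delta,zeta}; column 2 has {alpha,beta,delta,epsilon} — only gamma is left for (r4,c2).
row 4 has {beta,gamma,delta,zeta}; column 3 has {alpha,beta,gamma,delta,zeta} — only epsilon is left for (r4,c3).
row 4 has {beta,gamma,delta,epsilon,zeta}; column 6 has {beta,gamma,delta,epsilon,zeta} — only alpha is left for (r4,c6).
row 1 has {alpha,beta,gamma,delta,epsilon}; column 2 has {alpha,beta,gamma,delta,epsilon} — only zeta is left for (r1,c2).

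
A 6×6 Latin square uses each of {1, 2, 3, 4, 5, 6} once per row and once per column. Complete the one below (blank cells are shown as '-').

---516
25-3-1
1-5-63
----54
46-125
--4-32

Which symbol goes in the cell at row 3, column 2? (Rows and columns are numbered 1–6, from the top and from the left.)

2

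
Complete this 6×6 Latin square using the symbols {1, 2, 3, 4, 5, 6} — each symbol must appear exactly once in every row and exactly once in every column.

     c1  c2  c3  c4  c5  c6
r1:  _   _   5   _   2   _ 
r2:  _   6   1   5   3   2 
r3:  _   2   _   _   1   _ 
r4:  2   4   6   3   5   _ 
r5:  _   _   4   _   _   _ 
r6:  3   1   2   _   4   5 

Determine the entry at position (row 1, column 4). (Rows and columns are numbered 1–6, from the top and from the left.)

(r1,c2) = 3
(r2,c1) = 4
(r3,c3) = 3
(r4,c6) = 1
(r5,c2) = 5
(r5,c5) = 6
(r5,c6) = 3
(r6,c4) = 6
(r3,c4) = 4
(r3,c6) = 6
(r5,c1) = 1
(r5,c4) = 2
(r1,c1) = 6
(r1,c4) = 1

1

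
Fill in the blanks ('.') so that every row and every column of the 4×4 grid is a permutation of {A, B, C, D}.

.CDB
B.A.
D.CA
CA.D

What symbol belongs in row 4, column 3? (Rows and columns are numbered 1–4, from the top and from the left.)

B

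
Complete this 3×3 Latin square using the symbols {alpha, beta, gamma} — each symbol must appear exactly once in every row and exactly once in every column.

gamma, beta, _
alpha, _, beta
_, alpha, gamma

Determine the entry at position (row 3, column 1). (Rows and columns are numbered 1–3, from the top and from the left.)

beta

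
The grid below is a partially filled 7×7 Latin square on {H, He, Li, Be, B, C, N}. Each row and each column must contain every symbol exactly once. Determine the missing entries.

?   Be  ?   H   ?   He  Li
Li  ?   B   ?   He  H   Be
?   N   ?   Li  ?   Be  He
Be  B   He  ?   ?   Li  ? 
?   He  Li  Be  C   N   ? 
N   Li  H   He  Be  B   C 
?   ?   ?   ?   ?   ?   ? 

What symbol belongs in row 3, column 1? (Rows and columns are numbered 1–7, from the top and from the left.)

B

row 2 has {H,He,Li,Be,B}; column 2 has {He,Li,Be,B,N} — only C is left for (r2,c2).
row 2 has {H,He,Li,Be,B,C}; column 4 has {H,He,Li,Be} — only N is left for (r2,c4).
row 3 has {He,Li,Be,N}; column 3 has {H,He,Li,B} — only C is left for (r3,c3).
row 4 has {He,Li,Be,B}; column 4 has {H,He,Li,Be,N} — only C is left for (r4,c4).
row 7 is empty so far; column 2 has {He,Li,Be,B,C,N} — only H is left for (r7,c2).
row 7 has {H}; column 4 has {H,He,Li,Be,C,N} — only B is left for (r7,c4).
row 7 has {H,B}; column 6 has {H,He,Li,Be,B,N} — only C is left for (r7,c6).
row 7 has {H,B,C}; column 7 has {He,Li,Be,C} — only N is left for (r7,c7).
row 1 has {H,He,Li,Be}; column 3 has {H,He,Li,B,C} — only N is left for (r1,c3).
row 1 has {H,He,Li,Be,N}; column 5 has {He,Be,C} — only B is left for (r1,c5).
row 3 has {He,Li,Be,C,N}; column 5 has {He,Be,B,C} — only H is left for (r3,c5).
row 4 has {He,Li,Be,B,C}; column 5 has {H,He,Be,B,C} — only N is left for (r4,c5).
row 4 has {He,Li,Be,B,C,N}; column 7 has {He,Li,Be,C,N} — only H is left for (r4,c7).
row 5 has {He,Li,Be,C,N}; column 7 has {H,He,Li,Be,C,N} — only B is left for (r5,c7).
row 7 has {H,B,C,N}; column 1 has {Li,Be,N} — only He is left for (r7,c1).
row 7 has {H,He,B,C,N}; column 3 has {H,He,Li,B,C,N} — only Be is left for (r7,c3).
row 7 has {H,He,Be,B,C,N}; column 5 has {H,He,Be,B,C,N} — only Li is left for (r7,c5).
row 1 has {H,He,Li,Be,B,N}; column 1 has {He,Li,Be,N} — only C is left for (r1,c1).
row 3 has {H,He,Li,Be,C,N}; column 1 has {He,Li,Be,C,N} — only B is left for (r3,c1).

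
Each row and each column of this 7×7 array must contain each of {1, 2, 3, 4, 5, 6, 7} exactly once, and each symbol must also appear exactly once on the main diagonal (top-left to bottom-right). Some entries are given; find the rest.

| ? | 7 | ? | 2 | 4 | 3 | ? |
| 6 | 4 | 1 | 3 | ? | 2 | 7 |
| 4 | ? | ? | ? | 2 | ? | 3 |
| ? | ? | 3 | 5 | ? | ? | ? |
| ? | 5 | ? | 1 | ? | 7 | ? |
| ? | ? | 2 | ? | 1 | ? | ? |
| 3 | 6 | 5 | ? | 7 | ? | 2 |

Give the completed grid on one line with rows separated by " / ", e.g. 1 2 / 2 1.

1 7 6 2 4 3 5 / 6 4 1 3 5 2 7 / 4 1 7 6 2 5 3 / 7 2 3 5 6 4 1 / 2 5 4 1 3 7 6 / 5 3 2 7 1 6 4 / 3 6 5 4 7 1 2

(r1,c1) = 1
(r1,c3) = 6
(r1,c7) = 5
(r2,c5) = 5
(r3,c2) = 1
(r3,c3) = 7
(r3,c4) = 6
(r3,c6) = 5
(r4,c2) = 2
(r4,c5) = 6
(r5,c1) = 2
(r5,c3) = 4
(r5,c5) = 3
(r5,c7) = 6
(r6,c2) = 3
(r6,c6) = 6
(r6,c7) = 4
(r7,c4) = 4
(r7,c6) = 1
(r4,c1) = 7
(r4,c6) = 4
(r4,c7) = 1
(r6,c1) = 5
(r6,c4) = 7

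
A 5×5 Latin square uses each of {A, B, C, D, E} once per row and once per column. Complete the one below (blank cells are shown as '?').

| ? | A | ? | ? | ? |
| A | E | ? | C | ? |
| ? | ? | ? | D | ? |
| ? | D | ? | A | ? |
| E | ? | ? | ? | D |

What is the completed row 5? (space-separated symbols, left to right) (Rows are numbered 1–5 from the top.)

E C A B D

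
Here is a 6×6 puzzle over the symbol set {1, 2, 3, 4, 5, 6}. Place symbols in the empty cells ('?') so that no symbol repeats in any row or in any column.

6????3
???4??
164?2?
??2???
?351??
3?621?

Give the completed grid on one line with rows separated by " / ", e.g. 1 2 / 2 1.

6 2 1 5 4 3 / 2 1 3 4 5 6 / 1 6 4 3 2 5 / 5 4 2 6 3 1 / 4 3 5 1 6 2 / 3 5 6 2 1 4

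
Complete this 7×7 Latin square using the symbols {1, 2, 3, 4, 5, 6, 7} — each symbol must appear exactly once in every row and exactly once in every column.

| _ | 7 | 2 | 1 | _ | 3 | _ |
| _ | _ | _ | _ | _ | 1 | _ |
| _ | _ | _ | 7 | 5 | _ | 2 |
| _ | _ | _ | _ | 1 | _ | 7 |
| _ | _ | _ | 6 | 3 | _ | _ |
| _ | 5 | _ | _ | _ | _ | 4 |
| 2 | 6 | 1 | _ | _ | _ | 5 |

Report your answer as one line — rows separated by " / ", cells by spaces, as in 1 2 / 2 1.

5 7 2 1 4 3 6 / 7 4 6 5 2 1 3 / 3 1 4 7 5 6 2 / 6 3 5 4 1 2 7 / 4 2 7 6 3 5 1 / 1 5 3 2 6 7 4 / 2 6 1 3 7 4 5

(r1,c7) = 6
(r2,c7) = 3
(r5,c7) = 1
(r1,c5) = 4
(r7,c5) = 7
(r7,c6) = 4
(r1,c1) = 5
(r3,c6) = 6
(r7,c4) = 3
(r6,c4) = 2
(r6,c5) = 6
(r6,c6) = 7
(r2,c5) = 2
(r6,c3) = 3
(r2,c2) = 4
(r2,c4) = 5
(r3,c3) = 4
(r4,c4) = 4
(r5,c2) = 2
(r5,c6) = 5
(r6,c1) = 1
(r3,c1) = 3
(r3,c2) = 1
(r4,c1) = 6
(r4,c2) = 3
(r4,c3) = 5
(r4,c6) = 2
(r5,c3) = 7
(r2,c1) = 7
(r2,c3) = 6
(r5,c1) = 4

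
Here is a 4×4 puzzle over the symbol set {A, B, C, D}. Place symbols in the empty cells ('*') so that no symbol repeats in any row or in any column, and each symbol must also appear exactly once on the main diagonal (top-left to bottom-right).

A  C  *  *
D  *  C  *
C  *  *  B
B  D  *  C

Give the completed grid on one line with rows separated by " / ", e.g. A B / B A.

A C B D / D B C A / C A D B / B D A C

Cell (r1,c4): row 1 has {A,C}; column 4 has {B,C} → D.
Cell (r2,c2): row 2 has {C,D}; column 2 has {C,D}; the diagonal has {A,C} → B.
Cell (r2,c4): row 2 has {B,C,D}; column 4 has {B,C,D} → A.
Cell (r3,c2): row 3 has {B,C}; column 2 has {B,C,D} → A.
Cell (r3,c3): row 3 has {A,B,C}; column 3 has {C}; the diagonal has {A,B,C} → D.
Cell (r4,c3): row 4 has {B,C,D}; column 3 has {C,D} → A.
Cell (r1,c3): row 1 has {A,C,D}; column 3 has {A,C,D} → B.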